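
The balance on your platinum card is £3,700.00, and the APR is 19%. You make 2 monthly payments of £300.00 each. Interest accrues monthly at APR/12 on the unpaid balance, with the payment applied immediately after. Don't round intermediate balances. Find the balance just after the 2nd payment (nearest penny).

Monthly rate r = 19%/12 = 1.58333% = 0.0158333.
Each month: B ← B·(1+r) − £300.00.
Month 1: interest £58.58; balance after payment £3,458.58.
Month 2: interest £54.76; balance after payment £3,213.34.

£3,213.34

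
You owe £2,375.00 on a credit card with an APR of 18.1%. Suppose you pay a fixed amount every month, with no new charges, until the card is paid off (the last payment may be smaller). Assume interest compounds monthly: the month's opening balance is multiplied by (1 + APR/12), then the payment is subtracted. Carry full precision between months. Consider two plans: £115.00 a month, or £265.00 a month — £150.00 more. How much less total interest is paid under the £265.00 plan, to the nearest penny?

£295.95

Monthly rate r = 18.1%/12 = 1.50833% = 0.0150833.
At £115.00/mo: n = ⌈−ln(1 − rB₀/P)/ln(1+r)⌉ = 25 payments (last £107.20); total interest = total paid − £2,375.00 = £492.20.
At £265.00/mo: 10 payments (last £186.25); total interest £196.25.
Interest saved = £492.20 − £196.25 = £295.95.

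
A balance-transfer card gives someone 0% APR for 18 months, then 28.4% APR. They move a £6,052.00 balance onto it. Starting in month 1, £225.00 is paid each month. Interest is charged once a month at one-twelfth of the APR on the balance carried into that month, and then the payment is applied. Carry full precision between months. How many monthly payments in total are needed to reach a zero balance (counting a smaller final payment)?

Promo months 1–18 at r₀ = 0%/12 = 0; months 19+ at r₁ = 28.4%/12 = 0.0236667.
After month 18 (no interest yet): B = £6,052.00 − 18·£225.00 = £2,002.00.
Then at r₁ with £225.00/mo: n₂ = −ln(1 − r₁·B/P)/ln(1+r₁) ≈ 10.11 → 11 more payments.

29 payments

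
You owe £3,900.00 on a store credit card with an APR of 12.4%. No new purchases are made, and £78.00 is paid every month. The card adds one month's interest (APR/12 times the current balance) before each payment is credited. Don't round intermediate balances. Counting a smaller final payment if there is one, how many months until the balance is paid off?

71 months

Monthly rate r = 12.4%/12 = 1.03333% = 0.0103333.
Recurrence: B ← B·(1+r) − £78.00.
Month 1: interest £40.30; balance after payment £3,862.30.
Month 2: interest £39.91; balance after payment £3,824.21.
Closed form: n = −ln(1 − rB₀/P)/ln(1+r) = −ln(0.48333)/ln(1.01033) ≈ 70.722, so the balance reaches zero during payment 71.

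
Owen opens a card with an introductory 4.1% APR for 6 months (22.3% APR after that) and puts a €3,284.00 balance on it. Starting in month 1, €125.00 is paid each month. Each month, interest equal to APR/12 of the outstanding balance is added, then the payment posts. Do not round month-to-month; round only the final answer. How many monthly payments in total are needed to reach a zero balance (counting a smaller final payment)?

33 months

Promo months 1–6 at r₀ = 4.1%/12 = 0.00341667; months 7+ at r₁ = 22.3%/12 = 0.0185833.
After month 6: iterate B ← B·(1+r₀) − €125.00 for 6 months → €2,595.46.
Then at r₁ with €125.00/mo: n₂ = −ln(1 − r₁·B/P)/ln(1+r₁) ≈ 26.48 → 27 more payments.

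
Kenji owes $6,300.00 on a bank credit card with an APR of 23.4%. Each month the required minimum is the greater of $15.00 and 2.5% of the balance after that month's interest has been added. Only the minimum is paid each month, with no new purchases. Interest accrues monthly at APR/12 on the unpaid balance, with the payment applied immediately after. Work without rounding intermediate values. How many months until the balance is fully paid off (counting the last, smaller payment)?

Monthly rate r = 23.4%/12 = 1.95% = 0.0195.
While 2.5% of the post-interest balance exceeds $15.00, each month B ← (B·(1+r))·(1 − 0.025), i.e. B shrinks by the factor (1+r)·0.975 = 0.99401.
This holds for months 1–395. Entering month 396 the balance is $587.65; 2.5% of the post-interest balance is now below $15.00, so the flat $15.00 minimum applies from here.
From month 396 a fixed $15.00 at rate r clears $587.65 in 75 more payments. Total: 395 + 75 = 470 months.

470 months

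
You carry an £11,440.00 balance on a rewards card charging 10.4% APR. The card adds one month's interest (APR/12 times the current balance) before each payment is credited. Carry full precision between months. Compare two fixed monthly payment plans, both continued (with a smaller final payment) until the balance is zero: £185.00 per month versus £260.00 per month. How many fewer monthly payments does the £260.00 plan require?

33 fewer payments

Monthly rate r = 10.4%/12 = 0.866667% = 0.00866667.
At £185.00/mo: n = ⌈−ln(1 − rB₀/P)/ln(1+r)⌉ = 89 payments (last £178.71); total interest = total paid − £11,440.00 = £5,018.71.
At £260.00/mo: 56 payments (last £168.25); total interest £3,028.25.
Payments saved = 89 − 56 = 33.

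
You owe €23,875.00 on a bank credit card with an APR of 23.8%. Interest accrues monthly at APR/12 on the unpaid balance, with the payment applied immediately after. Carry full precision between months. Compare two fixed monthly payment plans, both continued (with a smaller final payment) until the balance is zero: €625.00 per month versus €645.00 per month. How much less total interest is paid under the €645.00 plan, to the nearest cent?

Monthly rate r = 23.8%/12 = 1.98333% = 0.0198333.
At €625.00/mo: n = ⌈−ln(1 − rB₀/P)/ln(1+r)⌉ = 73 payments (last €105.24); total interest = total paid − €23,875.00 = €21,230.24.
At €645.00/mo: 68 payments (last €295.88); total interest €19,635.88.
Interest saved = €21,230.24 − €19,635.88 = €1,594.36.

€1,594.36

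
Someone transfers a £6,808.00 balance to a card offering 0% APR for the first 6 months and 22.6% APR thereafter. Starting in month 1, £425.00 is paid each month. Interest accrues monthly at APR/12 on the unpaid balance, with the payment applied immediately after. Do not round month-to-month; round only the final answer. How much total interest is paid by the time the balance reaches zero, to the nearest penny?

Promo months 1–6 at r₀ = 0%/12 = 0; months 7+ at r₁ = 22.6%/12 = 0.0188333.
After month 6 (no interest yet): B = £6,808.00 − 6·£425.00 = £4,258.00.
Then at r₁ with £425.00/mo: n₂ = −ln(1 − r₁·B/P)/ln(1+r₁) ≈ 11.21 → 12 more payments.
Total paid = 17·£425.00 + £88.63 = £7,313.63; interest = £7,313.63 − £6,808.00 = £505.63.

£505.63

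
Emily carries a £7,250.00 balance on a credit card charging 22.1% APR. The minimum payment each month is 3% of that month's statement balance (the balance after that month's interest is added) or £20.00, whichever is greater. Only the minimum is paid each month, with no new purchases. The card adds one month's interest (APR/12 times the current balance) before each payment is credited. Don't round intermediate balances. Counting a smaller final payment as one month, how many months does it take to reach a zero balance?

Monthly rate r = 22.1%/12 = 1.84167% = 0.0184167.
While 3% of the post-interest balance exceeds £20.00, each month B ← (B·(1+r))·(1 − 0.03), i.e. B shrinks by the factor (1+r)·0.97 = 0.98786.
This holds for months 1–197. Entering month 198 the balance is £654.17; 3% of the post-interest balance is now below £20.00, so the flat £20.00 minimum applies from here.
From month 198 a fixed £20.00 at rate r clears £654.17 in 51 more payments. Total: 197 + 51 = 248 months.

248 months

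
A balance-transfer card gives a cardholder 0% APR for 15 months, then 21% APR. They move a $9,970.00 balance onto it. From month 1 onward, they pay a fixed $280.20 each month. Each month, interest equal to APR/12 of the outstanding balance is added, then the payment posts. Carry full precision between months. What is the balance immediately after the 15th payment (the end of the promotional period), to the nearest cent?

$5,767.00

Promo months 1–15 at r₀ = 0%/12 = 0; months 16+ at r₁ = 21%/12 = 0.0175.
After month 15 (no interest yet): B = $9,970.00 − 15·$280.20 = $5,767.00.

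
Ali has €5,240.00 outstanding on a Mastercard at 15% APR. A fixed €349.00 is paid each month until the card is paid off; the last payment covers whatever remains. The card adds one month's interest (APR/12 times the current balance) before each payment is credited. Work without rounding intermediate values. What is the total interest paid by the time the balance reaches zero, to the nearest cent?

€600.07

Monthly rate r = 15%/12 = 1.25% = 0.0125.
Payoff takes n = ⌈−ln(1 − rB₀/P)/ln(1+r)⌉ = ⌈16.732⌉ = 17 payments; the last is €256.07.
Total paid = 16·€349.00 + €256.07 = €5,840.07.
Total interest = total paid − principal = €5,840.07 − €5,240.00 = €600.07.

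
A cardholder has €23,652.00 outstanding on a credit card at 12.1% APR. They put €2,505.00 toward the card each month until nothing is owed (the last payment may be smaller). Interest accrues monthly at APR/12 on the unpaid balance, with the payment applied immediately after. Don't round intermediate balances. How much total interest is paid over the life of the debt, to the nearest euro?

€1,328

Monthly rate r = 12.1%/12 = 1.00833% = 0.0100833.
Payoff takes n = ⌈−ln(1 − rB₀/P)/ln(1+r)⌉ = ⌈9.972⌉ = 10 payments; the last is €2,435.33.
Total paid = 9·€2,505.00 + €2,435.33 = €24,980.33.
Total interest = total paid − principal = €24,980.33 − €23,652.00 = €1,328.33.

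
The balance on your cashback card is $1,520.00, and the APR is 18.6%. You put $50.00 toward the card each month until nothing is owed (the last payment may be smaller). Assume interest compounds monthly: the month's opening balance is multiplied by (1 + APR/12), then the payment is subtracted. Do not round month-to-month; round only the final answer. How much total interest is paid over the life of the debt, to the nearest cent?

Monthly rate r = 18.6%/12 = 1.55% = 0.0155.
Payoff takes n = ⌈−ln(1 − rB₀/P)/ln(1+r)⌉ = ⌈41.424⌉ = 42 payments; the last is $21.29.
Total paid = 41·$50.00 + $21.29 = $2,071.29.
Total interest = total paid − principal = $2,071.29 − $1,520.00 = $551.29.

$551.29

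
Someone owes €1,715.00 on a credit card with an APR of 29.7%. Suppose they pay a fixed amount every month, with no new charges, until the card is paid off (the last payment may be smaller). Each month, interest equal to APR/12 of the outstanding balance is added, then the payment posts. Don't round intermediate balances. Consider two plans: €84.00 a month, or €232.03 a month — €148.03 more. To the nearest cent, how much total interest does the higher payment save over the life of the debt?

€500.39

Monthly rate r = 29.7%/12 = 2.475% = 0.02475.
At €84.00/mo: n = ⌈−ln(1 − rB₀/P)/ln(1+r)⌉ = 29 payments (last €66.36); total interest = total paid − €1,715.00 = €703.36.
At €232.03/mo: 9 payments (last €61.73); total interest €202.97.
Interest saved = €703.36 − €202.97 = €500.39.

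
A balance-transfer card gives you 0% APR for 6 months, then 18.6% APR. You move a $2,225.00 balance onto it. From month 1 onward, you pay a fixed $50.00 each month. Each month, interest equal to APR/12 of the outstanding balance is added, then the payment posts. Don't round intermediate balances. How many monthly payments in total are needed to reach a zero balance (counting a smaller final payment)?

66 months

Promo months 1–6 at r₀ = 0%/12 = 0; months 7+ at r₁ = 18.6%/12 = 0.0155.
After month 6 (no interest yet): B = $2,225.00 − 6·$50.00 = $1,925.00.
Then at r₁ with $50.00/mo: n₂ = −ln(1 − r₁·B/P)/ln(1+r₁) ≈ 59.05 → 60 more payments.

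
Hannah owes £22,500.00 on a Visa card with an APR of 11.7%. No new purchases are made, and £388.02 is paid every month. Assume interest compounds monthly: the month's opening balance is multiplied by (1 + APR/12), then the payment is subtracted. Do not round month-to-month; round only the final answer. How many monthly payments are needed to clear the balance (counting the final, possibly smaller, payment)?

86 payments

Monthly rate r = 11.7%/12 = 0.975% = 0.00975.
Recurrence: B ← B·(1+r) − £388.02.
Month 1: interest £219.38; balance after payment £22,331.35.
Month 2: interest £217.73; balance after payment £22,161.07.
Closed form: n = −ln(1 − rB₀/P)/ln(1+r) = −ln(0.43463)/ln(1.00975) ≈ 85.879, so the balance reaches zero during payment 86.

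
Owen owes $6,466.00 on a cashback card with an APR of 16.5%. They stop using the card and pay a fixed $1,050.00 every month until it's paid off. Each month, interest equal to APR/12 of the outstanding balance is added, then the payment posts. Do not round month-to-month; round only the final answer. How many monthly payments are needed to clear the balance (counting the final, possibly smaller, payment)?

7 payments

Monthly rate r = 16.5%/12 = 1.375% = 0.01375.
Recurrence: B ← B·(1+r) − $1,050.00.
Month 1: interest $88.91; balance after payment $5,504.91.
Month 2: interest $75.69; balance after payment $4,530.60.
Closed form: n = −ln(1 − rB₀/P)/ln(1+r) = −ln(0.91533)/ln(1.01375) ≈ 6.479, so the balance reaches zero during payment 7.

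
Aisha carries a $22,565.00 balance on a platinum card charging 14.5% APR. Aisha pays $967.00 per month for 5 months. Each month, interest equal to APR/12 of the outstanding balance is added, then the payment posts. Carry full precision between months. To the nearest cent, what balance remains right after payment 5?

$19,008.38

Monthly rate r = 14.5%/12 = 1.20833% = 0.0120833.
Each month: B ← B·(1+r) − $967.00.
Month 1: interest $272.66; balance after payment $21,870.66.
Month 2: interest $264.27; balance after payment $21,167.93.
Month 3: interest $255.78; balance after payment $20,456.71.
Month 4: interest $247.19; balance after payment $19,736.90.
Month 5: interest $238.49; balance after payment $19,008.38.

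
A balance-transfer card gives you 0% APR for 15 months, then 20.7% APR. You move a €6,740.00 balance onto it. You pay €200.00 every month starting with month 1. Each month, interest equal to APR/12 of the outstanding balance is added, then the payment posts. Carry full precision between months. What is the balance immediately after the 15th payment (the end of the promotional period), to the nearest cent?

€3,740.00

Promo months 1–15 at r₀ = 0%/12 = 0; months 16+ at r₁ = 20.7%/12 = 0.01725.
After month 15 (no interest yet): B = €6,740.00 − 15·€200.00 = €3,740.00.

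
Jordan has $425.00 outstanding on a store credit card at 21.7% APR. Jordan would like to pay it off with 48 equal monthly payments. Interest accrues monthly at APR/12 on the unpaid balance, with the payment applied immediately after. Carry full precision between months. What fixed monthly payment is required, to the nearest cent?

$13.32

Monthly rate r = 21.7%/12 = 1.80833% = 0.0180833.
Level-payment amortization: P = B₀·r / (1 − (1+r)^(−n)) = 425.00·0.0180833 / (1 − 1.01808^(−48)).
Denominator 1 − (1+r)^(−48) = 0.576941657.
P = 7.68542 / 0.576941657 ≈ 13.32.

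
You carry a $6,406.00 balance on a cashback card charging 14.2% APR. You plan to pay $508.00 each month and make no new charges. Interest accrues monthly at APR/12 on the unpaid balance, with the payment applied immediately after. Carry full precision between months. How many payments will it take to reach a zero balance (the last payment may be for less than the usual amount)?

Monthly rate r = 14.2%/12 = 1.18333% = 0.0118333.
Recurrence: B ← B·(1+r) − $508.00.
Month 1: interest $75.80; balance after payment $5,973.80.
Month 2: interest $70.69; balance after payment $5,536.49.
Closed form: n = −ln(1 − rB₀/P)/ln(1+r) = −ln(0.85078)/ln(1.01183) ≈ 13.737, so the balance reaches zero during payment 14.

14 months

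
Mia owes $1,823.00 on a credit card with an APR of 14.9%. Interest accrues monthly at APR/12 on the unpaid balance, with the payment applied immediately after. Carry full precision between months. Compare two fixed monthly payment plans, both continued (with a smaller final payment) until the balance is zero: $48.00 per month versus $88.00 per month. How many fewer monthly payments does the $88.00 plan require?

27 fewer payments

Monthly rate r = 14.9%/12 = 1.24167% = 0.0124167.
At $48.00/mo: n = ⌈−ln(1 − rB₀/P)/ln(1+r)⌉ = 52 payments (last $33.14); total interest = total paid − $1,823.00 = $658.14.
At $88.00/mo: 25 payments (last $8.56); total interest $297.56.
Payments saved = 52 − 25 = 27.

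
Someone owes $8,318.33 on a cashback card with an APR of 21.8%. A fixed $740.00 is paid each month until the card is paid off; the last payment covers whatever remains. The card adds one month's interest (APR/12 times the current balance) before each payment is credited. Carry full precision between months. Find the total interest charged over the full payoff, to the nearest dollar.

$1,072

Monthly rate r = 21.8%/12 = 1.81667% = 0.0181667.
Payoff takes n = ⌈−ln(1 − rB₀/P)/ln(1+r)⌉ = ⌈12.688⌉ = 13 payments; the last is $510.20.
Total paid = 12·$740.00 + $510.20 = $9,390.20.
Total interest = total paid − principal = $9,390.20 − $8,318.33 = $1,071.87.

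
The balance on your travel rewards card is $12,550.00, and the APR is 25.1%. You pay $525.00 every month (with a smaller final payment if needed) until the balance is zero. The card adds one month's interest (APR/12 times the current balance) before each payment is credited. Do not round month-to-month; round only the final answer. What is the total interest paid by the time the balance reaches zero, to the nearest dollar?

Monthly rate r = 25.1%/12 = 2.09167% = 0.0209167.
Payoff takes n = ⌈−ln(1 − rB₀/P)/ln(1+r)⌉ = ⌈33.485⌉ = 34 payments; the last is $255.80.
Total paid = 33·$525.00 + $255.80 = $17,580.80.
Total interest = total paid − principal = $17,580.80 − $12,550.00 = $5,030.80.

$5,031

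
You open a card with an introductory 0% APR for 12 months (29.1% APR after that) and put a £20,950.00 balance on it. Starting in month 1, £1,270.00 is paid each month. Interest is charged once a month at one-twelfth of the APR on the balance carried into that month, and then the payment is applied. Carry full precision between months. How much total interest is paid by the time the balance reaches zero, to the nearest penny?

Promo months 1–12 at r₀ = 0%/12 = 0; months 13+ at r₁ = 29.1%/12 = 0.02425.
After month 12 (no interest yet): B = £20,950.00 − 12·£1,270.00 = £5,710.00.
Then at r₁ with £1,270.00/mo: n₂ = −ln(1 − r₁·B/P)/ln(1+r₁) ≈ 4.82 → 5 more payments.
Total paid = 16·£1,270.00 + £1,041.21 = £21,361.21; interest = £21,361.21 − £20,950.00 = £411.21.

£411.21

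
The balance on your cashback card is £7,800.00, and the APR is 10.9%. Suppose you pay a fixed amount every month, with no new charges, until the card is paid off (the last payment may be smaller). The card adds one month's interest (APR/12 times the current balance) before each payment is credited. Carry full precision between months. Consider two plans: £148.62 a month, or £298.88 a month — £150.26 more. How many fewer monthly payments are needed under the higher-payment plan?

42 fewer payments

Monthly rate r = 10.9%/12 = 0.908333% = 0.00908333.
At £148.62/mo: n = ⌈−ln(1 − rB₀/P)/ln(1+r)⌉ = 72 payments (last £92.72); total interest = total paid − £7,800.00 = £2,844.74.
At £298.88/mo: 30 payments (last £275.68); total interest £1,143.20.
Payments saved = 72 − 30 = 42.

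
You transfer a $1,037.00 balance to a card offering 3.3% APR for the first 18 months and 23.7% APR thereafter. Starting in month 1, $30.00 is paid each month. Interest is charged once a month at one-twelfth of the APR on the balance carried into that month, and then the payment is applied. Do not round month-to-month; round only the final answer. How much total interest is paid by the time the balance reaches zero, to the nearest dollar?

$172

Promo months 1–18 at r₀ = 3.3%/12 = 0.00275; months 19+ at r₁ = 23.7%/12 = 0.01975.
After month 18: iterate B ← B·(1+r₀) − $30.00 for 18 months → $536.74.
Then at r₁ with $30.00/mo: n₂ = −ln(1 − r₁·B/P)/ln(1+r₁) ≈ 22.29 → 23 more payments.
Total paid = 40·$30.00 + $8.79 = $1,208.79; interest = $1,208.79 − $1,037.00 = $171.79.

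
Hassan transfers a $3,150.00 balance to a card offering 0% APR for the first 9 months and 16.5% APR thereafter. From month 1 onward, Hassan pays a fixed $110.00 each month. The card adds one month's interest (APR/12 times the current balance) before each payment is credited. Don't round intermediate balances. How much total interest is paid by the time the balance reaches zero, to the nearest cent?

$374.99

Promo months 1–9 at r₀ = 0%/12 = 0; months 10+ at r₁ = 16.5%/12 = 0.01375.
After month 9 (no interest yet): B = $3,150.00 − 9·$110.00 = $2,160.00.
Then at r₁ with $110.00/mo: n₂ = −ln(1 − r₁·B/P)/ln(1+r₁) ≈ 23.05 → 24 more payments.
Total paid = 32·$110.00 + $4.99 = $3,524.99; interest = $3,524.99 − $3,150.00 = $374.99.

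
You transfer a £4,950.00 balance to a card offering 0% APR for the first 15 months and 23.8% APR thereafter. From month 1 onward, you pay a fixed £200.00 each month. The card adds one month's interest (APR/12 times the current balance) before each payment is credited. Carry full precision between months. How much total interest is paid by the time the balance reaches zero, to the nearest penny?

Promo months 1–15 at r₀ = 0%/12 = 0; months 16+ at r₁ = 23.8%/12 = 0.0198333.
After month 15 (no interest yet): B = £4,950.00 − 15·£200.00 = £1,950.00.
Then at r₁ with £200.00/mo: n₂ = −ln(1 − r₁·B/P)/ln(1+r₁) ≈ 10.94 → 11 more payments.
Total paid = 25·£200.00 + £188.55 = £5,188.55; interest = £5,188.55 − £4,950.00 = £238.55.

£238.55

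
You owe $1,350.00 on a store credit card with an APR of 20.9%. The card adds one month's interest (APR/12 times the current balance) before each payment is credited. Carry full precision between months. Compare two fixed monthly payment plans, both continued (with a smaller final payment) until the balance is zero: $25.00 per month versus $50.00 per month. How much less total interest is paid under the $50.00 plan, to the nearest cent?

Monthly rate r = 20.9%/12 = 1.74167% = 0.0174167.
At $25.00/mo: n = ⌈−ln(1 − rB₀/P)/ln(1+r)⌉ = 164 payments (last $10.62); total interest = total paid − $1,350.00 = $2,735.62.
At $50.00/mo: 37 payments (last $39.88); total interest $489.88.
Interest saved = $2,735.62 − $489.88 = $2,245.74.

$2,245.74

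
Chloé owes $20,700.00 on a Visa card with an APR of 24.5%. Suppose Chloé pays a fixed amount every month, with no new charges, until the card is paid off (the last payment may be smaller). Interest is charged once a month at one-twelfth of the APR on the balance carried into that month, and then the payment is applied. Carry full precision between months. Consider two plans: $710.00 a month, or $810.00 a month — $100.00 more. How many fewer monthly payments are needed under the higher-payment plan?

8 fewer payments

Monthly rate r = 24.5%/12 = 2.04167% = 0.0204167.
At $710.00/mo: n = ⌈−ln(1 − rB₀/P)/ln(1+r)⌉ = 45 payments (last $534.99); total interest = total paid − $20,700.00 = $11,074.99.
At $810.00/mo: 37 payments (last $404.56); total interest $8,864.56.
Payments saved = 45 − 37 = 8.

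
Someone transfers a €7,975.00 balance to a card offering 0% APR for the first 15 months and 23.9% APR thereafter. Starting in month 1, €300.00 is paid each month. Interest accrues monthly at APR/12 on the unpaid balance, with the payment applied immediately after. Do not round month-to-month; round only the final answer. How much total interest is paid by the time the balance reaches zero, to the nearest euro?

€515

Promo months 1–15 at r₀ = 0%/12 = 0; months 16+ at r₁ = 23.9%/12 = 0.0199167.
After month 15 (no interest yet): B = €7,975.00 − 15·€300.00 = €3,475.00.
Then at r₁ with €300.00/mo: n₂ = −ln(1 − r₁·B/P)/ln(1+r₁) ≈ 13.30 → 14 more payments.
Total paid = 28·€300.00 + €90.44 = €8,490.44; interest = €8,490.44 − €7,975.00 = €515.44.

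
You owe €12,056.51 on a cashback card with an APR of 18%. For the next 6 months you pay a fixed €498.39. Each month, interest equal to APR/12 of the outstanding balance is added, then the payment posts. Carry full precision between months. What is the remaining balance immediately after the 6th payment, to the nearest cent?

Monthly rate r = 18%/12 = 1.5% = 0.015.
Each month: B ← B·(1+r) − €498.39.
Month 1: interest €180.85; balance after payment €11,738.97.
Month 2: interest €176.08; balance after payment €11,416.66.
Month 3: interest €171.25; balance after payment €11,089.52.
Month 4: interest €166.34; balance after payment €10,757.47.
Month 5: interest €161.36; balance after payment €10,420.45.
Month 6: interest €156.31; balance after payment €10,078.36.

€10,078.36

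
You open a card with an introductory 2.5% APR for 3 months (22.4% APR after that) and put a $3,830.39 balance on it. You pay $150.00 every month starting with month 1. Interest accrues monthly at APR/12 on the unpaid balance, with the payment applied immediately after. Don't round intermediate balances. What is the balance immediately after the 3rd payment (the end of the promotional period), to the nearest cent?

Promo months 1–3 at r₀ = 2.5%/12 = 0.00208333; months 4+ at r₁ = 22.4%/12 = 0.0186667.
After month 3: iterate B ← B·(1+r₀) − $150.00 for 3 months → $3,403.44.

$3,403.44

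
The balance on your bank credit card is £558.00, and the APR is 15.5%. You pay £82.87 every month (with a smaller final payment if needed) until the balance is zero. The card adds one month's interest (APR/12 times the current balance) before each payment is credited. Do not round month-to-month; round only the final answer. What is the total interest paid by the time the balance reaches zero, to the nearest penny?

£29.58

Monthly rate r = 15.5%/12 = 1.29167% = 0.0129167.
Payoff takes n = ⌈−ln(1 − rB₀/P)/ln(1+r)⌉ = ⌈7.090⌉ = 8 payments; the last is £7.49.
Total paid = 7·£82.87 + £7.49 = £587.58.
Total interest = total paid − principal = £587.58 − £558.00 = £29.58.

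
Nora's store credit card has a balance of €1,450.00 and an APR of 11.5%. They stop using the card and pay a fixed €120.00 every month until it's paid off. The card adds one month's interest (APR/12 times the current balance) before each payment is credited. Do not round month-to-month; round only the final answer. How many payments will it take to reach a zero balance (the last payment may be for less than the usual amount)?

Monthly rate r = 11.5%/12 = 0.958333% = 0.00958333.
Recurrence: B ← B·(1+r) − €120.00.
Month 1: interest €13.90; balance after payment €1,343.90.
Month 2: interest €12.88; balance after payment €1,236.77.
Closed form: n = −ln(1 − rB₀/P)/ln(1+r) = −ln(0.8842)/ln(1.00958) ≈ 12.904, so the balance reaches zero during payment 13.

13 payments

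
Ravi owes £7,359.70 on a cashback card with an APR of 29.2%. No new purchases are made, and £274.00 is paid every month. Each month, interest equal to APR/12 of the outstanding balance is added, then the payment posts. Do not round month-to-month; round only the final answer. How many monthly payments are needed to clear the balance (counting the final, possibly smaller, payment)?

45 payments

Monthly rate r = 29.2%/12 = 2.43333% = 0.0243333.
Recurrence: B ← B·(1+r) − £274.00.
Month 1: interest £179.09; balance after payment £7,264.79.
Month 2: interest £176.78; balance after payment £7,167.56.
Closed form: n = −ln(1 − rB₀/P)/ln(1+r) = −ln(0.3464)/ln(1.02433) ≈ 44.096, so the balance reaches zero during payment 45.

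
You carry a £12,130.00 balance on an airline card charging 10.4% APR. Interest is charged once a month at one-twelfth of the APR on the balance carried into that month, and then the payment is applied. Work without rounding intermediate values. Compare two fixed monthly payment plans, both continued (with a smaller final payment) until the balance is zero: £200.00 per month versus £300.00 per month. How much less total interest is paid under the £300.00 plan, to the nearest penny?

£2,286.03

Monthly rate r = 10.4%/12 = 0.866667% = 0.00866667.
At £200.00/mo: n = ⌈−ln(1 − rB₀/P)/ln(1+r)⌉ = 87 payments (last £84.87); total interest = total paid − £12,130.00 = £5,154.87.
At £300.00/mo: 50 payments (last £298.84); total interest £2,868.84.
Interest saved = £5,154.87 − £2,868.84 = £2,286.03.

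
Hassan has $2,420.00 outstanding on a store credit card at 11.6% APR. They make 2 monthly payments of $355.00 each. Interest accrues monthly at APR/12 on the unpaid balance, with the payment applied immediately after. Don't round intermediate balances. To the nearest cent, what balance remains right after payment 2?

$1,753.58

Monthly rate r = 11.6%/12 = 0.966667% = 0.00966667.
Each month: B ← B·(1+r) − $355.00.
Month 1: interest $23.39; balance after payment $2,088.39.
Month 2: interest $20.19; balance after payment $1,753.58.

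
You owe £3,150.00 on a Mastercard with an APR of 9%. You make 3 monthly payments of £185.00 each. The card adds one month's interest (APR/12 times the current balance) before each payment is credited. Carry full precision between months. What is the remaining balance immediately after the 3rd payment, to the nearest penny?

Monthly rate r = 9%/12 = 0.75% = 0.0075.
Each month: B ← B·(1+r) − £185.00.
Month 1: interest £23.62; balance after payment £2,988.62.
Month 2: interest £22.41; balance after payment £2,826.04.
Month 3: interest £21.20; balance after payment £2,662.23.

£2,662.23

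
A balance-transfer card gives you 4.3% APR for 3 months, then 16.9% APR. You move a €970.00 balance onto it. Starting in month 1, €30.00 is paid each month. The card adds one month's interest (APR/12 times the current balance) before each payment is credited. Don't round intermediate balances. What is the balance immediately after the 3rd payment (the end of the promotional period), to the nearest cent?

€890.14

Promo months 1–3 at r₀ = 4.3%/12 = 0.00358333; months 4+ at r₁ = 16.9%/12 = 0.0140833.
After month 3: iterate B ← B·(1+r₀) − €30.00 for 3 months → €890.14.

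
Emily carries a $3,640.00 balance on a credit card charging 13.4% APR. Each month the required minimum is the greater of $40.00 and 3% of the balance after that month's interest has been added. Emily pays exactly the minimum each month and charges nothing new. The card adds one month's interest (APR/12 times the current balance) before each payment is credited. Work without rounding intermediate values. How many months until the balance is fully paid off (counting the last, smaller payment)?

Monthly rate r = 13.4%/12 = 1.11667% = 0.0111667.
While 3% of the post-interest balance exceeds $40.00, each month B ← (B·(1+r))·(1 − 0.03), i.e. B shrinks by the factor (1+r)·0.97 = 0.98083.
This holds for months 1–53. Entering month 54 the balance is $1,304.99; 3% of the post-interest balance is now below $40.00, so the flat $40.00 minimum applies from here.
From month 54 a fixed $40.00 at rate r clears $1,304.99 in 41 more payments. Total: 53 + 41 = 94 months.

94 months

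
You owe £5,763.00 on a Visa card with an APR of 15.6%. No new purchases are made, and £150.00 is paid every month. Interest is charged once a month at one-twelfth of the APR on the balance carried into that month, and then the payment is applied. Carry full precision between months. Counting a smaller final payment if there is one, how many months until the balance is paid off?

54 months

Monthly rate r = 15.6%/12 = 1.3% = 0.013.
Recurrence: B ← B·(1+r) − £150.00.
Month 1: interest £74.92; balance after payment £5,687.92.
Month 2: interest £73.94; balance after payment £5,611.86.
Closed form: n = −ln(1 − rB₀/P)/ln(1+r) = −ln(0.50054)/ln(1.013) ≈ 53.581, so the balance reaches zero during payment 54.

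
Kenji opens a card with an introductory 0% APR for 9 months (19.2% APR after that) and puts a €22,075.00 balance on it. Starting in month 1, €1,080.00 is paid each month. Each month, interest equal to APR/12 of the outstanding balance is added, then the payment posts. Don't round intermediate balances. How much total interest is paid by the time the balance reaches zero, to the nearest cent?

Promo months 1–9 at r₀ = 0%/12 = 0; months 10+ at r₁ = 19.2%/12 = 0.016.
After month 9 (no interest yet): B = €22,075.00 − 9·€1,080.00 = €12,355.00.
Then at r₁ with €1,080.00/mo: n₂ = −ln(1 − r₁·B/P)/ln(1+r₁) ≈ 12.74 → 13 more payments.
Total paid = 21·€1,080.00 + €796.44 = €23,476.44; interest = €23,476.44 − €22,075.00 = €1,401.44.

€1,401.44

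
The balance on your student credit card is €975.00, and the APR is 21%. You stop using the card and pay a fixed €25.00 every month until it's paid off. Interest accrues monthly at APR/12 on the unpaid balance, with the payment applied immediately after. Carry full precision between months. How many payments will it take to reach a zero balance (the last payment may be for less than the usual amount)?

Monthly rate r = 21%/12 = 1.75% = 0.0175.
Recurrence: B ← B·(1+r) − €25.00.
Month 1: interest €17.06; balance after payment €967.06.
Month 2: interest €16.92; balance after payment €958.99.
Closed form: n = −ln(1 − rB₀/P)/ln(1+r) = −ln(0.3175)/ln(1.0175) ≈ 66.131, so the balance reaches zero during payment 67.

67 payments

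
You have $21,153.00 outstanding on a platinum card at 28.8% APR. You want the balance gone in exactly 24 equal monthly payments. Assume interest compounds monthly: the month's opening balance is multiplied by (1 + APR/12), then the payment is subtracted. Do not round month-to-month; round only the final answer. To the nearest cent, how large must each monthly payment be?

Monthly rate r = 28.8%/12 = 2.4% = 0.024.
Level-payment amortization: P = B₀·r / (1 − (1+r)^(−n)) = 21153.00·0.024 / (1 − 1.024^(−24)).
Denominator 1 − (1+r)^(−24) = 0.434020058.
P = 507.672 / 0.434020058 ≈ 1169.70.

$1,169.70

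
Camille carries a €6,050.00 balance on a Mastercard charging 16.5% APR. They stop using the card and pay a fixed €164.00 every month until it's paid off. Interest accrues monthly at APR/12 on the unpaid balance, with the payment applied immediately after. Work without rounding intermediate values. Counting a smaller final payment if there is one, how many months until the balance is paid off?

Monthly rate r = 16.5%/12 = 1.375% = 0.01375.
Recurrence: B ← B·(1+r) − €164.00.
Month 1: interest €83.19; balance after payment €5,969.19.
Month 2: interest €82.08; balance after payment €5,887.26.
Closed form: n = −ln(1 − rB₀/P)/ln(1+r) = −ln(0.49276)/ln(1.01375) ≈ 51.825, so the balance reaches zero during payment 52.

52 payments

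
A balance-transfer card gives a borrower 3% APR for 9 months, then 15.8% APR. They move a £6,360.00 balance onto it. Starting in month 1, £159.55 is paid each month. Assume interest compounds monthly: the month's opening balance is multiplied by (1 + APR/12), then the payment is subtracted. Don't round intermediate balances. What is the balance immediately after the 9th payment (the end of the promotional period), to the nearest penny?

Promo months 1–9 at r₀ = 3%/12 = 0.0025; months 10+ at r₁ = 15.8%/12 = 0.0131667.
After month 9: iterate B ← B·(1+r₀) − £159.55 for 9 months → £5,054.15.

£5,054.15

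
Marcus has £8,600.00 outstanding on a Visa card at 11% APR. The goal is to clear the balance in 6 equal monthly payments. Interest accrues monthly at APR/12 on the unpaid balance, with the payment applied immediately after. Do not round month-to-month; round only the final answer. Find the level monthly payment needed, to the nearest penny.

Monthly rate r = 11%/12 = 0.916667% = 0.00916667.
Level-payment amortization: P = B₀·r / (1 − (1+r)^(−n)) = 8600.00·0.00916667 / (1 − 1.00917^(−6)).
Denominator 1 − (1+r)^(−6) = 0.0532776773.
P = 78.8333 / 0.0532776773 ≈ 1479.67.

£1,479.67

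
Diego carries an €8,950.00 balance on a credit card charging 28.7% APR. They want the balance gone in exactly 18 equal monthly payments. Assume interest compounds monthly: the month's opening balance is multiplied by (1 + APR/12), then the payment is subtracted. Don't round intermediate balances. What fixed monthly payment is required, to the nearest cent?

Monthly rate r = 28.7%/12 = 2.39167% = 0.0239167.
Level-payment amortization: P = B₀·r / (1 − (1+r)^(−n)) = 8950.00·0.0239167 / (1 − 1.02392^(−18)).
Denominator 1 − (1+r)^(−18) = 0.346512959.
P = 214.054 / 0.346512959 ≈ 617.74.

€617.74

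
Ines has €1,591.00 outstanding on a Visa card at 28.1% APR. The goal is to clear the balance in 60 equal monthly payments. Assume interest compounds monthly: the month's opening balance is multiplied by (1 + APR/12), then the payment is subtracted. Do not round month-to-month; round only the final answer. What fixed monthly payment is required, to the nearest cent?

Monthly rate r = 28.1%/12 = 2.34167% = 0.0234167.
Level-payment amortization: P = B₀·r / (1 − (1+r)^(−n)) = 1591.00·0.0234167 / (1 − 1.02342^(−60)).
Denominator 1 − (1+r)^(−60) = 0.750626167.
P = 37.2559 / 0.750626167 ≈ 49.63.

€49.63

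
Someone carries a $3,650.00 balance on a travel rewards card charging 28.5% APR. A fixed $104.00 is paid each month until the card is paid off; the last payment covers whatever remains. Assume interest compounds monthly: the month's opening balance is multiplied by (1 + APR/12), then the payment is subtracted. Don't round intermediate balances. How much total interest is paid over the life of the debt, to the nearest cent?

$4,294.45

Monthly rate r = 28.5%/12 = 2.375% = 0.02375.
Payoff takes n = ⌈−ln(1 − rB₀/P)/ln(1+r)⌉ = ⌈76.386⌉ = 77 payments; the last is $40.45.
Total paid = 76·$104.00 + $40.45 = $7,944.45.
Total interest = total paid − principal = $7,944.45 − $3,650.00 = $4,294.45.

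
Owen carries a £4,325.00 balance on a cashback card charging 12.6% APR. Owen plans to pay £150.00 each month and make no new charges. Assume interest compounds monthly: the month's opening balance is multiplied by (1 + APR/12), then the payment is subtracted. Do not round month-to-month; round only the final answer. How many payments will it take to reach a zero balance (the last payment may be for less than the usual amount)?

Monthly rate r = 12.6%/12 = 1.05% = 0.0105.
Recurrence: B ← B·(1+r) − £150.00.
Month 1: interest £45.41; balance after payment £4,220.41.
Month 2: interest £44.31; balance after payment £4,114.73.
Closed form: n = −ln(1 − rB₀/P)/ln(1+r) = −ln(0.69725)/ln(1.0105) ≈ 34.524, so the balance reaches zero during payment 35.

35 months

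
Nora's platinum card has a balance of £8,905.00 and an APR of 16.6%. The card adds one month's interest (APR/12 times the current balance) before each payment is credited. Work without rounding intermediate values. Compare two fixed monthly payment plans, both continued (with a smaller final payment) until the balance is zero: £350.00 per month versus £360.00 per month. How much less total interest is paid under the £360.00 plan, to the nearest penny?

Monthly rate r = 16.6%/12 = 1.38333% = 0.0138333.
At £350.00/mo: n = ⌈−ln(1 − rB₀/P)/ln(1+r)⌉ = 32 payments (last £202.04); total interest = total paid − £8,905.00 = £2,147.04.
At £360.00/mo: 31 payments (last £175.46); total interest £2,070.46.
Interest saved = £2,147.04 − £2,070.46 = £76.58.

£76.58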